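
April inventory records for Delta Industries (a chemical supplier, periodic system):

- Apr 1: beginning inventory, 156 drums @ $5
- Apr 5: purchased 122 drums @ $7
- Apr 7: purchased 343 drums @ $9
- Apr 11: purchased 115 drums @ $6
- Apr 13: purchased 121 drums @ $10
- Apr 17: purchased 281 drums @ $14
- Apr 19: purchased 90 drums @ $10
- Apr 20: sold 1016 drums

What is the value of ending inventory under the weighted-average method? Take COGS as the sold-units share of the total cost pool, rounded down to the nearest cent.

Apr 20, sell 1016: 1016/1228 × $11,455.00 → $9,477.42
Ending inventory (cost pool remaining) = $1,977.58

Ending inventory = $1,977.58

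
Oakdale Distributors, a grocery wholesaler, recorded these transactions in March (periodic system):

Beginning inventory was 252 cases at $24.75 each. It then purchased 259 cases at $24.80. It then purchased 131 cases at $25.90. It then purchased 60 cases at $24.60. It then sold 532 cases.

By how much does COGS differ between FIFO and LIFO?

$117.50

FIFO COGS: 252 @ $24.75 + 259 @ $24.80 + 21 @ $25.90 = $13,204.10
LIFO COGS: 60 @ $24.60 + 131 @ $25.90 + 259 @ $24.80 + 82 @ $24.75 = $13,321.60
Difference = |$13,204.10 − $13,321.60| = $117.50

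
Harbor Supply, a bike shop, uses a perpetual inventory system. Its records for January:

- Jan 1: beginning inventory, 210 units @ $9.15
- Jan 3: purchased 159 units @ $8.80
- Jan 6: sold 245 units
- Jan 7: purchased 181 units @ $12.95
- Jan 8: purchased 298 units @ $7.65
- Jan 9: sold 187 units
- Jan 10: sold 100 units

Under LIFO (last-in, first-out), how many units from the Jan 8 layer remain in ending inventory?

Jan 6, 245 sold [LIFO — newest first]: 159 @ $8.80 + 86 @ $9.15 = $2,186.10
Jan 9, 187 sold [LIFO — newest first]: 187 @ $7.65 = $1,430.55
Jan 10, 100 sold [LIFO — newest first]: 100 @ $7.65 = $765.00
Total COGS = $2,186.10 + $1,430.55 + $765.00 = $4,381.65
Ending inventory: 124 @ $9.15 + 181 @ $12.95 + 11 @ $7.65 = $3,562.70
Check: goods available $7,944.35 = COGS $4,381.65 + ending $3,562.70

11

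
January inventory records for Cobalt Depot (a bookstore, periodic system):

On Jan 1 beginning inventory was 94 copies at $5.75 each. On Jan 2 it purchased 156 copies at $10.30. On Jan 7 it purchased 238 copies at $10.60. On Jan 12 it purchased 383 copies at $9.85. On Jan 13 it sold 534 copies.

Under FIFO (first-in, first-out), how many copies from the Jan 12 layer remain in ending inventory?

337

Jan 13, 534 sold [FIFO — oldest first]: 94 @ $5.75 + 156 @ $10.30 + 238 @ $10.60 + 46 @ $9.85 = $5,123.20
Ending inventory: 337 @ $9.85 = $3,319.45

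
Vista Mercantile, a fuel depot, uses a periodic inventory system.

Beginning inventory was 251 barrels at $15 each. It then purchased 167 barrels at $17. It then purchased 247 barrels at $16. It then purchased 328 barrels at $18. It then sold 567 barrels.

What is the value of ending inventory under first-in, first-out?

Ending inventory = $7,472

Sale 1 (567) [FIFO — oldest first]: 251 @ $15 + 167 @ $17 + 149 @ $16 = $8,988
Ending inventory: 98 @ $16 + 328 @ $18 = $7,472
Check: goods available $16,460 = COGS $8,988 + ending $7,472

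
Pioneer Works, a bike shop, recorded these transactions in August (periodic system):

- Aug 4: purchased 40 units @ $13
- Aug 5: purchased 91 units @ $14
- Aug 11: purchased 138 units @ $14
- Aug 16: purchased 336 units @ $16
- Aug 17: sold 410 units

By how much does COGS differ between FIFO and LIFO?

FIFO COGS: 40 @ $13 + 91 @ $14 + 138 @ $14 + 141 @ $16 = $5,982
LIFO COGS: 336 @ $16 + 74 @ $14 = $6,412
Difference = |$5,982 − $6,412| = $430

$430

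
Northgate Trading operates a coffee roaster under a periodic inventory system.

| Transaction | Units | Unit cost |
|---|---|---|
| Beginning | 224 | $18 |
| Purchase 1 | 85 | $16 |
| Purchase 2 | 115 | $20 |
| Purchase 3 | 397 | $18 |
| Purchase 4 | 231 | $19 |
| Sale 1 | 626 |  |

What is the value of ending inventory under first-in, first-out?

Ending inventory = $7,899

Sale 1 (626) [FIFO — oldest first]: 224 @ $18 + 85 @ $16 + 115 @ $20 + 202 @ $18 = $11,328
Ending inventory: 195 @ $18 + 231 @ $19 = $7,899
Check: goods available $19,227 = COGS $11,328 + ending $7,899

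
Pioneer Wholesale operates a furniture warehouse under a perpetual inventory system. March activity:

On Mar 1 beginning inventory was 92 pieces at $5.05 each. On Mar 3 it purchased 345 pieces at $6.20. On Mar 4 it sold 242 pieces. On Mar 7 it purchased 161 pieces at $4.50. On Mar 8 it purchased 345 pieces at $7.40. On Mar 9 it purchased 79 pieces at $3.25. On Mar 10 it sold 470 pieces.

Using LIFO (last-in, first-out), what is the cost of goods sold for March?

COGS = $4,517.15

Mar 4, 242 sold [LIFO — newest first]: 242 @ $6.20 = $1,500.40
Mar 10, 470 sold [LIFO — newest first]: 79 @ $3.25 + 345 @ $7.40 + 46 @ $4.50 = $3,016.75
Total COGS = $1,500.40 + $3,016.75 = $4,517.15
Ending inventory: 92 @ $5.05 + 103 @ $6.20 + 115 @ $4.50 = $1,620.70
Check: goods available $6,137.85 = COGS $4,517.15 + ending $1,620.70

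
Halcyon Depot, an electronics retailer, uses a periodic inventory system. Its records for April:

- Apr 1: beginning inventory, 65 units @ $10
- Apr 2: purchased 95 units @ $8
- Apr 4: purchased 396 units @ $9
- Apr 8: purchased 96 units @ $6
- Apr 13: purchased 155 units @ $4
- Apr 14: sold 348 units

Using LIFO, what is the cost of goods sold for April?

COGS = $2,069

Apr 14, 348 sold [LIFO — newest first]: 155 @ $4 + 96 @ $6 + 97 @ $9 = $2,069
Ending inventory: 65 @ $10 + 95 @ $8 + 299 @ $9 = $4,101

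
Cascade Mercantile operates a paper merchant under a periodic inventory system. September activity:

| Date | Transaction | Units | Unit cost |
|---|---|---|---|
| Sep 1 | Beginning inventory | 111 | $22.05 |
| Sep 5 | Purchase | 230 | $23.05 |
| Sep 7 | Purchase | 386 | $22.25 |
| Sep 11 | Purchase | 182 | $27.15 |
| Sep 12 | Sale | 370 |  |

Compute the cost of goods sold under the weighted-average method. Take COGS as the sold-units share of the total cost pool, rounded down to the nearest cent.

COGS = $8,661.35

Sep 12, sell 370: 370/909 × $21,278.85 → $8,661.35
Ending inventory (cost pool remaining) = $12,617.50
Check: goods available $21,278.85 = COGS $8,661.35 + ending $12,617.50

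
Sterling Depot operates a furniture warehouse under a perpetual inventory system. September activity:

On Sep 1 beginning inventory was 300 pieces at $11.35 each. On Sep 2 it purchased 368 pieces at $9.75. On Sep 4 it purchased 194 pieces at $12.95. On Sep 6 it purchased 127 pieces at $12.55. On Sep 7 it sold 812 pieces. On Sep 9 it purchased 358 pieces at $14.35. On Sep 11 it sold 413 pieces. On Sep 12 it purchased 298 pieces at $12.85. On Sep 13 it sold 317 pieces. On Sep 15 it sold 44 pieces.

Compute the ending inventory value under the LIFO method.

Ending inventory = $669.65

Sep 7, 812 sold [LIFO — newest first]: 127 @ $12.55 + 194 @ $12.95 + 368 @ $9.75 + 123 @ $11.35 = $9,090.20
Sep 11, 413 sold [LIFO — newest first]: 358 @ $14.35 + 55 @ $11.35 = $5,761.55
Sep 13, 317 sold [LIFO — newest first]: 298 @ $12.85 + 19 @ $11.35 = $4,044.95
Sep 15, 44 sold [LIFO — newest first]: 44 @ $11.35 = $499.40
Total COGS = $9,090.20 + $5,761.55 + $4,044.95 + $499.40 = $19,396.10
Ending inventory: 59 @ $11.35 = $669.65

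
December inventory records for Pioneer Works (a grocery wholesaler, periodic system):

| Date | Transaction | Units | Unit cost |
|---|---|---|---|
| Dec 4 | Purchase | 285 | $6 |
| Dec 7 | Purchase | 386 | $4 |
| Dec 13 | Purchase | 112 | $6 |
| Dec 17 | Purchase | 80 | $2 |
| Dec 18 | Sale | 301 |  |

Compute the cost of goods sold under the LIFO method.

Dec 18, 301 sold [LIFO — newest first]: 80 @ $2 + 112 @ $6 + 109 @ $4 = $1,268
Ending inventory: 285 @ $6 + 277 @ $4 = $2,818

COGS = $1,268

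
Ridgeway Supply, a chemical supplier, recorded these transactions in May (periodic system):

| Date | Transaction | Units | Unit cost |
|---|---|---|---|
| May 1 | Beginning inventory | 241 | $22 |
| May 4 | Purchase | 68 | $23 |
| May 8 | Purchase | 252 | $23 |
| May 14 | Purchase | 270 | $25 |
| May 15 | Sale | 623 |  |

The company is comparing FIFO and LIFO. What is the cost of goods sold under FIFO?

FIFO COGS: 241 @ $22 + 68 @ $23 + 252 @ $23 + 62 @ $25 = $14,212
LIFO COGS: 270 @ $25 + 252 @ $23 + 68 @ $23 + 33 @ $22 = $14,836

COGS = $14,212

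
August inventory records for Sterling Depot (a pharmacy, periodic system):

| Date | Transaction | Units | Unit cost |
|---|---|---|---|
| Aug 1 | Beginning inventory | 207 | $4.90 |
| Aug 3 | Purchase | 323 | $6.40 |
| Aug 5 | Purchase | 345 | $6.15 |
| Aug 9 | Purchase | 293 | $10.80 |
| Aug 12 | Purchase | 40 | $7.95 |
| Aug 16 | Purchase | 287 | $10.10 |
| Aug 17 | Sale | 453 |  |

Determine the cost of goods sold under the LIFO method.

Aug 17, 453 sold [LIFO — newest first]: 287 @ $10.10 + 40 @ $7.95 + 126 @ $10.80 = $4,577.50
Ending inventory: 207 @ $4.90 + 323 @ $6.40 + 345 @ $6.15 + 167 @ $10.80 = $7,006.85

COGS = $4,577.50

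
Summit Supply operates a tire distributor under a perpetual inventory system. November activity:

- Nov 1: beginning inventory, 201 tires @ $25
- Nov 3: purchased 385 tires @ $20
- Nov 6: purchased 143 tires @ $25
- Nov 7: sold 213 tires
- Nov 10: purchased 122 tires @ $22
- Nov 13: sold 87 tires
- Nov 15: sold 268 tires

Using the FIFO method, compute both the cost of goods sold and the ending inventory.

COGS = $12,365; ending inventory = $6,619

Nov 7, 213 sold [FIFO — oldest first]: 201 @ $25 + 12 @ $20 = $5,265
Nov 13, 87 sold [FIFO — oldest first]: 87 @ $20 = $1,740
Nov 15, 268 sold [FIFO — oldest first]: 268 @ $20 = $5,360
Total COGS = $5,265 + $1,740 + $5,360 = $12,365
Ending inventory: 18 @ $20 + 143 @ $25 + 122 @ $22 = $6,619
Check: goods available $18,984 = COGS $12,365 + ending $6,619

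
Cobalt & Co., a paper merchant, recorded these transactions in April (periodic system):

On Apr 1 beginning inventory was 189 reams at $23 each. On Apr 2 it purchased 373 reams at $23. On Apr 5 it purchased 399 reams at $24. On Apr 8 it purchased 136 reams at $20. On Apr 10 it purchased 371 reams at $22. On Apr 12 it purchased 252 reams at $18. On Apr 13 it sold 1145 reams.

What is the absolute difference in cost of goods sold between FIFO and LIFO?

FIFO COGS: 189 @ $23 + 373 @ $23 + 399 @ $24 + 136 @ $20 + 48 @ $22 = $26,278
LIFO COGS: 252 @ $18 + 371 @ $22 + 136 @ $20 + 386 @ $24 = $24,682
Difference = |$26,278 − $24,682| = $1,596

$1,596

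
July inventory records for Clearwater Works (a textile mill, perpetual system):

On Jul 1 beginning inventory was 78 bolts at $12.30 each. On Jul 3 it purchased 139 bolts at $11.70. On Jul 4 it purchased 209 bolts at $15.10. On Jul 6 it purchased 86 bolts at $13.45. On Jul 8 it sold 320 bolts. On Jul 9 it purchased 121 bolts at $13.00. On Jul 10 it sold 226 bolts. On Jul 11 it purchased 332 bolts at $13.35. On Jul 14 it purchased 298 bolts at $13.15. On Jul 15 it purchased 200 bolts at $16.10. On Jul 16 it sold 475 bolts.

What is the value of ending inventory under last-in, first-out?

Jul 8, 320 sold [LIFO — newest first]: 86 @ $13.45 + 209 @ $15.10 + 25 @ $11.70 = $4,605.10
Jul 10, 226 sold [LIFO — newest first]: 121 @ $13.00 + 105 @ $11.70 = $2,801.50
Jul 16, 475 sold [LIFO — newest first]: 200 @ $16.10 + 275 @ $13.15 = $6,836.25
Total COGS = $4,605.10 + $2,801.50 + $6,836.25 = $14,242.85
Ending inventory: 78 @ $12.30 + 9 @ $11.70 + 332 @ $13.35 + 23 @ $13.15 = $5,799.35
Check: goods available $20,042.20 = COGS $14,242.85 + ending $5,799.35

Ending inventory = $5,799.35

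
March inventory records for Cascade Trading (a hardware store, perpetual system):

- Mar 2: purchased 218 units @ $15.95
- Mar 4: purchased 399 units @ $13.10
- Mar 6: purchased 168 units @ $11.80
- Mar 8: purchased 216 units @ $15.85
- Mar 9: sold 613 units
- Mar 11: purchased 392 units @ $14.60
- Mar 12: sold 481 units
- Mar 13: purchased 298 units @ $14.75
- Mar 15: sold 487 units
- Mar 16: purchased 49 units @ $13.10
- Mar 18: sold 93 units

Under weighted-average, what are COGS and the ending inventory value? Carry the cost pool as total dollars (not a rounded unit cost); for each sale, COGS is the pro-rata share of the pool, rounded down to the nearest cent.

COGS = $23,939.82; ending inventory = $930.78

After Mar 2: 218 on hand, pool $3,477.10 (≈ $15.9500 each)
After Mar 4: 617 on hand, pool $8,704.00 (≈ $14.1070 each)
After Mar 6: 785 on hand, pool $10,686.40 (≈ $13.6132 each)
After Mar 8: 1001 on hand, pool $14,110.00 (≈ $14.0959 each)
Mar 9, sell 613: 613/1001 × $14,110.00 → $8,640.78
After Mar 11: 780 on hand, pool $11,192.42 (≈ $14.3493 each)
Mar 12, sell 481: 481/780 × $11,192.42 → $6,901.99
After Mar 13: 597 on hand, pool $8,685.93 (≈ $14.5493 each)
Mar 15, sell 487: 487/597 × $8,685.93 → $7,085.50
After Mar 16: 159 on hand, pool $2,242.33 (≈ $14.1027 each)
Mar 18, sell 93: 93/159 × $2,242.33 → $1,311.55
Total COGS = $8,640.78 + $6,901.99 + $7,085.50 + $1,311.55 = $23,939.82
Ending inventory (cost pool remaining) = $930.78
Check: goods available $24,870.60 = COGS $23,939.82 + ending $930.78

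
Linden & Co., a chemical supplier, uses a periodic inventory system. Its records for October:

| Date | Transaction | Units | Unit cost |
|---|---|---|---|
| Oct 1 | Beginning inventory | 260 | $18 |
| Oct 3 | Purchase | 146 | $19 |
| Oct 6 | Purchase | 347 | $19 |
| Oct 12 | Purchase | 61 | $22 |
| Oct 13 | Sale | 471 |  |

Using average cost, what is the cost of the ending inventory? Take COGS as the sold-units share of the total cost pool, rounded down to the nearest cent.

Ending inventory = $6,484.56

Oct 13, sell 471: 471/814 × $15,389.00 → $8,904.44
Ending inventory (cost pool remaining) = $6,484.56
Check: goods available $15,389.00 = COGS $8,904.44 + ending $6,484.56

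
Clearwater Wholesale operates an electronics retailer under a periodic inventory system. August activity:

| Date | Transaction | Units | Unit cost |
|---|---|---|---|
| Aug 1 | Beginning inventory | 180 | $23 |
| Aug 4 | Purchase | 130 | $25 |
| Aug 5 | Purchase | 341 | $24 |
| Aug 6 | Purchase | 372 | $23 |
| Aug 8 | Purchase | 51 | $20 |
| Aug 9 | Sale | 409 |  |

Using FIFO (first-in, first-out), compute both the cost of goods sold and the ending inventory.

COGS = $9,766; ending inventory = $15,384

Aug 9, 409 sold [FIFO — oldest first]: 180 @ $23 + 130 @ $25 + 99 @ $24 = $9,766
Ending inventory: 242 @ $24 + 372 @ $23 + 51 @ $20 = $15,384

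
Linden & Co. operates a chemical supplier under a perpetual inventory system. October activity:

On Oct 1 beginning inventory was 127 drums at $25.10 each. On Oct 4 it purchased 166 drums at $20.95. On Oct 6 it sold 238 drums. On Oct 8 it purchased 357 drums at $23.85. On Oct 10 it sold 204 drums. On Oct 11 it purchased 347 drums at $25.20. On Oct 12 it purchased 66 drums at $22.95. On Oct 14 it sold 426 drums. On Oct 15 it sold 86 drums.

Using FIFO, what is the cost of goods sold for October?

Oct 6, 238 sold [FIFO — oldest first]: 127 @ $25.10 + 111 @ $20.95 = $5,513.15
Oct 10, 204 sold [FIFO — oldest first]: 55 @ $20.95 + 149 @ $23.85 = $4,705.90
Oct 14, 426 sold [FIFO — oldest first]: 208 @ $23.85 + 218 @ $25.20 = $10,454.40
Oct 15, 86 sold [FIFO — oldest first]: 86 @ $25.20 = $2,167.20
Total COGS = $5,513.15 + $4,705.90 + $10,454.40 + $2,167.20 = $22,840.65
Ending inventory: 43 @ $25.20 + 66 @ $22.95 = $2,598.30

COGS = $22,840.65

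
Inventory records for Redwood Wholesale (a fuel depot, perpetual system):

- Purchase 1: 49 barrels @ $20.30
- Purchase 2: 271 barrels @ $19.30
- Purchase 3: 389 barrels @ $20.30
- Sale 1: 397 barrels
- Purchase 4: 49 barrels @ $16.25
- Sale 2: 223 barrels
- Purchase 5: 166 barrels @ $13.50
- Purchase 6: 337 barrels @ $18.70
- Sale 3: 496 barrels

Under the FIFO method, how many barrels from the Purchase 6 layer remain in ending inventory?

145

Sale 1 (397) [FIFO — oldest first]: 49 @ $20.30 + 271 @ $19.30 + 77 @ $20.30 = $7,788.10
Sale 2 (223) [FIFO — oldest first]: 223 @ $20.30 = $4,526.90
Sale 3 (496) [FIFO — oldest first]: 89 @ $20.30 + 49 @ $16.25 + 166 @ $13.50 + 192 @ $18.70 = $8,434.35
Total COGS = $7,788.10 + $4,526.90 + $8,434.35 = $20,749.35
Ending inventory: 145 @ $18.70 = $2,711.50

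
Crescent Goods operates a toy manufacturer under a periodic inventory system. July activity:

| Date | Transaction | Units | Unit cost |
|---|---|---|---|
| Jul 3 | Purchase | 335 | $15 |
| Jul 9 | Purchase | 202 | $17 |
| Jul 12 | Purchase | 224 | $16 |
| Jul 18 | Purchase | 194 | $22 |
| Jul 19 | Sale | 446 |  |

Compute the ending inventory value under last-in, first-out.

Ending inventory = $7,983

Jul 19, 446 sold [LIFO — newest first]: 194 @ $22 + 224 @ $16 + 28 @ $17 = $8,328
Ending inventory: 335 @ $15 + 174 @ $17 = $7,983
Check: goods available $16,311 = COGS $8,328 + ending $7,983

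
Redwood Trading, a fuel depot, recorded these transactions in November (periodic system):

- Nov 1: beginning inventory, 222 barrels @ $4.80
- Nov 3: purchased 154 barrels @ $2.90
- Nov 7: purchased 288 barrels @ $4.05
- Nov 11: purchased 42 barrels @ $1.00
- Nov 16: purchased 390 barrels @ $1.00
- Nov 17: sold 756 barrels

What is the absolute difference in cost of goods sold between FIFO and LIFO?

FIFO COGS: 222 @ $4.80 + 154 @ $2.90 + 288 @ $4.05 + 42 @ $1.00 + 50 @ $1.00 = $2,770.60
LIFO COGS: 390 @ $1.00 + 42 @ $1.00 + 288 @ $4.05 + 36 @ $2.90 = $1,702.80
Difference = |$2,770.60 − $1,702.80| = $1,067.80

$1,067.80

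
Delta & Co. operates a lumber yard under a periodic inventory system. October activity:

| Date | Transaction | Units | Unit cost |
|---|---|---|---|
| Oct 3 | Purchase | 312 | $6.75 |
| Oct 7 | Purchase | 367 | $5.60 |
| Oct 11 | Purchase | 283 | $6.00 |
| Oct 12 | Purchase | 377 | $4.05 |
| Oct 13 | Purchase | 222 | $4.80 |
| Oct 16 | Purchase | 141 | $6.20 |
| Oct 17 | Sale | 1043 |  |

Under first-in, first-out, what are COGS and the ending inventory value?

COGS = $6,187.25; ending inventory = $3,138.60

Oct 17, 1043 sold [FIFO — oldest first]: 312 @ $6.75 + 367 @ $5.60 + 283 @ $6.00 + 81 @ $4.05 = $6,187.25
Ending inventory: 296 @ $4.05 + 222 @ $4.80 + 141 @ $6.20 = $3,138.60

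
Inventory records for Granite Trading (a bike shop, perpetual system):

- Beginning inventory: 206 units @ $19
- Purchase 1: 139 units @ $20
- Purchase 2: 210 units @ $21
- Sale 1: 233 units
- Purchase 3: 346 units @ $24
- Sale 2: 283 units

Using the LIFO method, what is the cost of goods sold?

Sale 1 (233) [LIFO — newest first]: 210 @ $21 + 23 @ $20 = $4,870
Sale 2 (283) [LIFO — newest first]: 283 @ $24 = $6,792
Total COGS = $4,870 + $6,792 = $11,662
Ending inventory: 206 @ $19 + 116 @ $20 + 63 @ $24 = $7,746
Check: goods available $19,408 = COGS $11,662 + ending $7,746

COGS = $11,662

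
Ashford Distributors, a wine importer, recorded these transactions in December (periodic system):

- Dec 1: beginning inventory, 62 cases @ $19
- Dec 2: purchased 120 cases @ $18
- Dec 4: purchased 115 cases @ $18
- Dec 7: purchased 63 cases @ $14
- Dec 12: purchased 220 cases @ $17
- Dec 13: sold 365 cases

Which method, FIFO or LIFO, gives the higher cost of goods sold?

FIFO

FIFO COGS: 62 @ $19 + 120 @ $18 + 115 @ $18 + 63 @ $14 + 5 @ $17 = $6,375
LIFO COGS: 220 @ $17 + 63 @ $14 + 82 @ $18 = $6,098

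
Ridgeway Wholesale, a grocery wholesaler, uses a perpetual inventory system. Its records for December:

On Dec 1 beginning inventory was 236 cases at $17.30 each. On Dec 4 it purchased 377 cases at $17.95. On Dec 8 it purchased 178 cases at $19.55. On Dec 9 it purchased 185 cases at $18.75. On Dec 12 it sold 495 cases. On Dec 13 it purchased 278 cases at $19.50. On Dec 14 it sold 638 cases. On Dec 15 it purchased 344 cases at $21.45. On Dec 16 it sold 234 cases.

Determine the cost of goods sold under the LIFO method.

COGS = $26,145.60

Dec 12, 495 sold [LIFO — newest first]: 185 @ $18.75 + 178 @ $19.55 + 132 @ $17.95 = $9,318.05
Dec 14, 638 sold [LIFO — newest first]: 278 @ $19.50 + 245 @ $17.95 + 115 @ $17.30 = $11,808.25
Dec 16, 234 sold [LIFO — newest first]: 234 @ $21.45 = $5,019.30
Total COGS = $9,318.05 + $11,808.25 + $5,019.30 = $26,145.60
Ending inventory: 121 @ $17.30 + 110 @ $21.45 = $4,452.80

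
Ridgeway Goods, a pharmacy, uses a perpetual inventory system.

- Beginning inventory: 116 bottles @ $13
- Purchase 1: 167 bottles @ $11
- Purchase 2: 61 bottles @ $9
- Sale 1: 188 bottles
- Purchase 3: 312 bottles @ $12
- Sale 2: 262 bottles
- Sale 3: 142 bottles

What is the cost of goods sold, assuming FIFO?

Sale 1 (188) [FIFO — oldest first]: 116 @ $13 + 72 @ $11 = $2,300
Sale 2 (262) [FIFO — oldest first]: 95 @ $11 + 61 @ $9 + 106 @ $12 = $2,866
Sale 3 (142) [FIFO — oldest first]: 142 @ $12 = $1,704
Total COGS = $2,300 + $2,866 + $1,704 = $6,870
Ending inventory: 64 @ $12 = $768

COGS = $6,870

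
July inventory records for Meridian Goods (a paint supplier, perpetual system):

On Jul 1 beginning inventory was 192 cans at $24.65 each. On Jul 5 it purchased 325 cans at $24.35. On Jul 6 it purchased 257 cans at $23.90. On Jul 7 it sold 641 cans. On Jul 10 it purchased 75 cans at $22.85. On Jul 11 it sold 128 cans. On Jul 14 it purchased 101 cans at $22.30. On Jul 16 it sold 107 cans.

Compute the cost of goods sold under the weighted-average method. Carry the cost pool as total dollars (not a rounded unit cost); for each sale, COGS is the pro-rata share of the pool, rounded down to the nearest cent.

After Jul 1: 192 on hand, pool $4,732.80 (≈ $24.6500 each)
After Jul 5: 517 on hand, pool $12,646.55 (≈ $24.4614 each)
After Jul 6: 774 on hand, pool $18,788.85 (≈ $24.2750 each)
Jul 7, sell 641: 641/774 × $18,788.85 → $15,560.27
After Jul 10: 208 on hand, pool $4,942.33 (≈ $23.7612 each)
Jul 11, sell 128: 128/208 × $4,942.33 → $3,041.43
After Jul 14: 181 on hand, pool $4,153.20 (≈ $22.9459 each)
Jul 16, sell 107: 107/181 × $4,153.20 → $2,455.20
Total COGS = $15,560.27 + $3,041.43 + $2,455.20 = $21,056.90
Ending inventory (cost pool remaining) = $1,698.00
Check: goods available $22,754.90 = COGS $21,056.90 + ending $1,698.00

COGS = $21,056.90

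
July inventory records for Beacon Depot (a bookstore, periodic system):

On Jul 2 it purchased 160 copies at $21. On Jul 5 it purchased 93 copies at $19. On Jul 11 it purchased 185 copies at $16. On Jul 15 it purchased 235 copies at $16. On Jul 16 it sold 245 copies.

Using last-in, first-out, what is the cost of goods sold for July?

COGS = $3,920

Jul 16, 245 sold [LIFO — newest first]: 235 @ $16 + 10 @ $16 = $3,920
Ending inventory: 160 @ $21 + 93 @ $19 + 175 @ $16 = $7,927
Check: goods available $11,847 = COGS $3,920 + ending $7,927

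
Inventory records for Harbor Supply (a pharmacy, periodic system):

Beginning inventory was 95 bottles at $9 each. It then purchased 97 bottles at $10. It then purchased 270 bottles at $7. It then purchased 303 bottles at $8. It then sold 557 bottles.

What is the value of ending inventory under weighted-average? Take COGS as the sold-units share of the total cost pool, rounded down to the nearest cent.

Sale 1, sell 557: 557/765 × $6,139.00 → $4,469.83
Ending inventory (cost pool remaining) = $1,669.17
Check: goods available $6,139.00 = COGS $4,469.83 + ending $1,669.17

Ending inventory = $1,669.17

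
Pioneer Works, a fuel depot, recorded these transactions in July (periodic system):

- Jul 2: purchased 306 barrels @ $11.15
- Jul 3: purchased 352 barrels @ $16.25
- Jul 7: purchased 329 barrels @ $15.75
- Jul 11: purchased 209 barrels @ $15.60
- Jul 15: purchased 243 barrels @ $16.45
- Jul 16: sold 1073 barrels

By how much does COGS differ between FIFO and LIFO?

$1,529.25

FIFO COGS: 306 @ $11.15 + 352 @ $16.25 + 329 @ $15.75 + 86 @ $15.60 = $15,655.25
LIFO COGS: 243 @ $16.45 + 209 @ $15.60 + 329 @ $15.75 + 292 @ $16.25 = $17,184.50
Difference = |$15,655.25 − $17,184.50| = $1,529.25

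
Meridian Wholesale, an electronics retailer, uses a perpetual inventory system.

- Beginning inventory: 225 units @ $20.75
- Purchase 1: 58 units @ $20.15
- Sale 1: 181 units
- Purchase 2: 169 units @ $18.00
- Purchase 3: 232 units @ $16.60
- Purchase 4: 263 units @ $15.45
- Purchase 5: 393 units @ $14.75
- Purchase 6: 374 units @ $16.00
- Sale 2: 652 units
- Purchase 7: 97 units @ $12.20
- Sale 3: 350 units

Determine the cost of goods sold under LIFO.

Sale 1 (181) [LIFO — newest first]: 58 @ $20.15 + 123 @ $20.75 = $3,720.95
Sale 2 (652) [LIFO — newest first]: 374 @ $16.00 + 278 @ $14.75 = $10,084.50
Sale 3 (350) [LIFO — newest first]: 97 @ $12.20 + 115 @ $14.75 + 138 @ $15.45 = $5,011.75
Total COGS = $3,720.95 + $10,084.50 + $5,011.75 = $18,817.20
Ending inventory: 102 @ $20.75 + 169 @ $18.00 + 232 @ $16.60 + 125 @ $15.45 = $10,940.95

COGS = $18,817.20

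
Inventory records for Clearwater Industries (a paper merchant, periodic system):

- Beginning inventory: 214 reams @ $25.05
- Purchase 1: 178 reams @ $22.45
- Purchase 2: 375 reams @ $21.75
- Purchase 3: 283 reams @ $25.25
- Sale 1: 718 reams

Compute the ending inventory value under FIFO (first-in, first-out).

Ending inventory = $8,211.50

Sale 1 (718) [FIFO — oldest first]: 214 @ $25.05 + 178 @ $22.45 + 326 @ $21.75 = $16,447.30
Ending inventory: 49 @ $21.75 + 283 @ $25.25 = $8,211.50
Check: goods available $24,658.80 = COGS $16,447.30 + ending $8,211.50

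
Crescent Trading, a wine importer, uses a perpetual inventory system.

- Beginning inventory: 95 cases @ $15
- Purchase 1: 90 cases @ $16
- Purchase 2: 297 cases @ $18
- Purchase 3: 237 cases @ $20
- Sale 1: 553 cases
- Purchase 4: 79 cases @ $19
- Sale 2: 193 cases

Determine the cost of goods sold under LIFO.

COGS = $13,672

Sale 1 (553) [LIFO — newest first]: 237 @ $20 + 297 @ $18 + 19 @ $16 = $10,390
Sale 2 (193) [LIFO — newest first]: 79 @ $19 + 71 @ $16 + 43 @ $15 = $3,282
Total COGS = $10,390 + $3,282 = $13,672
Ending inventory: 52 @ $15 = $780
Check: goods available $14,452 = COGS $13,672 + ending $780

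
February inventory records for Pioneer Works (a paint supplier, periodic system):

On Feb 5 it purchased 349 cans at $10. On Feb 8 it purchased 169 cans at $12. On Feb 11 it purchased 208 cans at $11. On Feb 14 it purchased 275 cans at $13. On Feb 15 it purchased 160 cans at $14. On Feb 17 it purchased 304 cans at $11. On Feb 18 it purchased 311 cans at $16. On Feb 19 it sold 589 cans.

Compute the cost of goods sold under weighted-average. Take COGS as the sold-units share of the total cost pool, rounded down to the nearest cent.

Feb 19, sell 589: 589/1776 × $21,941.00 → $7,276.60
Ending inventory (cost pool remaining) = $14,664.40

COGS = $7,276.60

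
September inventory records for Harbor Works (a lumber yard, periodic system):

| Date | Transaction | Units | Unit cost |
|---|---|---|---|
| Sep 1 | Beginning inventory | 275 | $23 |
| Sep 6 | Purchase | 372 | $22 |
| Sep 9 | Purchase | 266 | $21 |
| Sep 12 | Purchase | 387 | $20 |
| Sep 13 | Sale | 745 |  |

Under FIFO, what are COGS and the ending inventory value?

COGS = $16,567; ending inventory = $11,268

Sep 13, 745 sold [FIFO — oldest first]: 275 @ $23 + 372 @ $22 + 98 @ $21 = $16,567
Ending inventory: 168 @ $21 + 387 @ $20 = $11,268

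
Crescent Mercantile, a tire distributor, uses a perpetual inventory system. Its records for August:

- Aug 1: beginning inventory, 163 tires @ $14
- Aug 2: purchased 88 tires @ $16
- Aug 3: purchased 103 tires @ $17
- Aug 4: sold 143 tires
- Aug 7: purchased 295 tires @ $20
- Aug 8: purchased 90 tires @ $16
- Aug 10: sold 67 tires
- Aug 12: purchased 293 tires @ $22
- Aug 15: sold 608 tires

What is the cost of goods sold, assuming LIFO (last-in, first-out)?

COGS = $16,117

Aug 4, 143 sold [LIFO — newest first]: 103 @ $17 + 40 @ $16 = $2,391
Aug 10, 67 sold [LIFO — newest first]: 67 @ $16 = $1,072
Aug 15, 608 sold [LIFO — newest first]: 293 @ $22 + 23 @ $16 + 292 @ $20 = $12,654
Total COGS = $2,391 + $1,072 + $12,654 = $16,117
Ending inventory: 163 @ $14 + 48 @ $16 + 3 @ $20 = $3,110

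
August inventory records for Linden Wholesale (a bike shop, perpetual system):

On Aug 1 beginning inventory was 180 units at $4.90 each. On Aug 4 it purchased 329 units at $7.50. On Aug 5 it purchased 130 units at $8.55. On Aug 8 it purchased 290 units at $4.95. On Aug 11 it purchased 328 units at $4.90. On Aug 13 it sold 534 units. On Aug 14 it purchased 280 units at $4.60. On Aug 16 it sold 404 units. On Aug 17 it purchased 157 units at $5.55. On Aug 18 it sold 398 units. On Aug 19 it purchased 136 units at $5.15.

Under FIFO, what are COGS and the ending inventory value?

Aug 13, 534 sold [FIFO — oldest first]: 180 @ $4.90 + 329 @ $7.50 + 25 @ $8.55 = $3,563.25
Aug 16, 404 sold [FIFO — oldest first]: 105 @ $8.55 + 290 @ $4.95 + 9 @ $4.90 = $2,377.35
Aug 18, 398 sold [FIFO — oldest first]: 319 @ $4.90 + 79 @ $4.60 = $1,926.50
Total COGS = $3,563.25 + $2,377.35 + $1,926.50 = $7,867.10
Ending inventory: 201 @ $4.60 + 157 @ $5.55 + 136 @ $5.15 = $2,496.35
Check: goods available $10,363.45 = COGS $7,867.10 + ending $2,496.35

COGS = $7,867.10; ending inventory = $2,496.35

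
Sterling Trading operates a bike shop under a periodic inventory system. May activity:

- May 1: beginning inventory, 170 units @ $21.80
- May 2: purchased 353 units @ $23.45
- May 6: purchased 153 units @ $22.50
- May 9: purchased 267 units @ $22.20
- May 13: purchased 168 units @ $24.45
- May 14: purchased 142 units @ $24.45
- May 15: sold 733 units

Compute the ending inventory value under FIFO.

Ending inventory = $12,241.50

May 15, 733 sold [FIFO — oldest first]: 170 @ $21.80 + 353 @ $23.45 + 153 @ $22.50 + 57 @ $22.20 = $16,691.75
Ending inventory: 210 @ $22.20 + 168 @ $24.45 + 142 @ $24.45 = $12,241.50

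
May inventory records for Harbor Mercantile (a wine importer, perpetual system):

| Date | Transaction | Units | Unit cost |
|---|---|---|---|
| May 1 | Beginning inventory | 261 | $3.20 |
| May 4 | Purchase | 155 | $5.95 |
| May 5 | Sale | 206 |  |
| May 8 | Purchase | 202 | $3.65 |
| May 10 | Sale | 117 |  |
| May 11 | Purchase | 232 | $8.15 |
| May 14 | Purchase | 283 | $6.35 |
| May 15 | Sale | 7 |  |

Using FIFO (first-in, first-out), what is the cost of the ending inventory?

Ending inventory = $4,936.85

May 5, 206 sold [FIFO — oldest first]: 206 @ $3.20 = $659.20
May 10, 117 sold [FIFO — oldest first]: 55 @ $3.20 + 62 @ $5.95 = $544.90
May 15, 7 sold [FIFO — oldest first]: 7 @ $5.95 = $41.65
Total COGS = $659.20 + $544.90 + $41.65 = $1,245.75
Ending inventory: 86 @ $5.95 + 202 @ $3.65 + 232 @ $8.15 + 283 @ $6.35 = $4,936.85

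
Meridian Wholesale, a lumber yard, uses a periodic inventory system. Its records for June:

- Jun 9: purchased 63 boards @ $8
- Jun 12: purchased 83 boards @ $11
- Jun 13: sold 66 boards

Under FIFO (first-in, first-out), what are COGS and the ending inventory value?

COGS = $537; ending inventory = $880

Jun 13, 66 sold [FIFO — oldest first]: 63 @ $8 + 3 @ $11 = $537
Ending inventory: 80 @ $11 = $880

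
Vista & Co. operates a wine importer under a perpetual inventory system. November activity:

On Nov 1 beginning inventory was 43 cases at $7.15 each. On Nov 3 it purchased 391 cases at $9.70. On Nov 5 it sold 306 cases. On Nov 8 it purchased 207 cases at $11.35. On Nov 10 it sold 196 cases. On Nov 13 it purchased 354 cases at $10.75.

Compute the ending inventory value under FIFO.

Nov 5, 306 sold [FIFO — oldest first]: 43 @ $7.15 + 263 @ $9.70 = $2,858.55
Nov 10, 196 sold [FIFO — oldest first]: 128 @ $9.70 + 68 @ $11.35 = $2,013.40
Total COGS = $2,858.55 + $2,013.40 = $4,871.95
Ending inventory: 139 @ $11.35 + 354 @ $10.75 = $5,383.15
Check: goods available $10,255.10 = COGS $4,871.95 + ending $5,383.15

Ending inventory = $5,383.15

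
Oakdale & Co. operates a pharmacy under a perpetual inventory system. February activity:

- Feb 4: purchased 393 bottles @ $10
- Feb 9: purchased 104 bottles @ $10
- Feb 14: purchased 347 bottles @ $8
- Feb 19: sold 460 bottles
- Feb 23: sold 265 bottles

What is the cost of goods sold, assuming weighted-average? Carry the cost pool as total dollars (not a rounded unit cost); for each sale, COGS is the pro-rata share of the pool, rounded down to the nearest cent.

COGS = $6,653.84

After Feb 4: 393 on hand, pool $3,930.00 (≈ $10.0000 each)
After Feb 9: 497 on hand, pool $4,970.00 (≈ $10.0000 each)
After Feb 14: 844 on hand, pool $7,746.00 (≈ $9.1777 each)
Feb 19, sell 460: 460/844 × $7,746.00 → $4,221.75
Feb 23, sell 265: 265/384 × $3,524.25 → $2,432.09
Total COGS = $4,221.75 + $2,432.09 = $6,653.84
Ending inventory (cost pool remaining) = $1,092.16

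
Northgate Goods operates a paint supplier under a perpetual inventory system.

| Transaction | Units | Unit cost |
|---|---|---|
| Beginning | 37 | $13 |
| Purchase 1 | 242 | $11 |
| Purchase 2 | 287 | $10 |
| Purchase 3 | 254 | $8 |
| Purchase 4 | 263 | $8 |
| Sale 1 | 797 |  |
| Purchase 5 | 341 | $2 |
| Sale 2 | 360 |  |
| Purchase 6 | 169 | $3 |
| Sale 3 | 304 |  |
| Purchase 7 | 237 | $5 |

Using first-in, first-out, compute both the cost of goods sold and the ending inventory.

Sale 1 (797) [FIFO — oldest first]: 37 @ $13 + 242 @ $11 + 287 @ $10 + 231 @ $8 = $7,861
Sale 2 (360) [FIFO — oldest first]: 23 @ $8 + 263 @ $8 + 74 @ $2 = $2,436
Sale 3 (304) [FIFO — oldest first]: 267 @ $2 + 37 @ $3 = $645
Total COGS = $7,861 + $2,436 + $645 = $10,942
Ending inventory: 132 @ $3 + 237 @ $5 = $1,581
Check: goods available $12,523 = COGS $10,942 + ending $1,581

COGS = $10,942; ending inventory = $1,581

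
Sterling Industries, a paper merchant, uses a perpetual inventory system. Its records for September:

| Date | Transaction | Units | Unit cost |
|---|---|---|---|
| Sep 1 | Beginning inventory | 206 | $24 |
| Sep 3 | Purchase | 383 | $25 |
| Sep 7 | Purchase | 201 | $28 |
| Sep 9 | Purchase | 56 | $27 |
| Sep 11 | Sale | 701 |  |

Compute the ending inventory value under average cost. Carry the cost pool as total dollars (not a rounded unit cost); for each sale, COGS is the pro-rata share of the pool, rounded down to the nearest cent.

Ending inventory = $3,712.24

After Sep 1: 206 on hand, pool $4,944.00 (≈ $24.0000 each)
After Sep 3: 589 on hand, pool $14,519.00 (≈ $24.6503 each)
After Sep 7: 790 on hand, pool $20,147.00 (≈ $25.5025 each)
After Sep 9: 846 on hand, pool $21,659.00 (≈ $25.6017 each)
Sep 11, sell 701: 701/846 × $21,659.00 → $17,946.76
Ending inventory (cost pool remaining) = $3,712.24
Check: goods available $21,659.00 = COGS $17,946.76 + ending $3,712.24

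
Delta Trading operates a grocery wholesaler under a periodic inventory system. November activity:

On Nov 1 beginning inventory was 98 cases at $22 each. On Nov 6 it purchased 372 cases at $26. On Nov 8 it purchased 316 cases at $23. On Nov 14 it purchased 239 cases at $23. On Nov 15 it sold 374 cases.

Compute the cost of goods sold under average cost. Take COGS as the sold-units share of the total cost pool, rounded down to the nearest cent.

Nov 15, sell 374: 374/1025 × $24,593.00 → $8,973.44
Ending inventory (cost pool remaining) = $15,619.56

COGS = $8,973.44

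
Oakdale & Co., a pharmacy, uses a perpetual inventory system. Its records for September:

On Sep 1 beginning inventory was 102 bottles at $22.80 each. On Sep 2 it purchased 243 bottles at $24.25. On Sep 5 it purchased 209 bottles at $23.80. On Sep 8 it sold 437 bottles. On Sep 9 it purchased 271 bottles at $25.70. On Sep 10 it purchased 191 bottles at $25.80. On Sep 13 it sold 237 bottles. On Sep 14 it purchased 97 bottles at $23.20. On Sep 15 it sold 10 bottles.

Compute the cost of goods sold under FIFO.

COGS = $16,533.55

Sep 8, 437 sold [FIFO — oldest first]: 102 @ $22.80 + 243 @ $24.25 + 92 @ $23.80 = $10,407.95
Sep 13, 237 sold [FIFO — oldest first]: 117 @ $23.80 + 120 @ $25.70 = $5,868.60
Sep 15, 10 sold [FIFO — oldest first]: 10 @ $25.70 = $257.00
Total COGS = $10,407.95 + $5,868.60 + $257.00 = $16,533.55
Ending inventory: 141 @ $25.70 + 191 @ $25.80 + 97 @ $23.20 = $10,801.90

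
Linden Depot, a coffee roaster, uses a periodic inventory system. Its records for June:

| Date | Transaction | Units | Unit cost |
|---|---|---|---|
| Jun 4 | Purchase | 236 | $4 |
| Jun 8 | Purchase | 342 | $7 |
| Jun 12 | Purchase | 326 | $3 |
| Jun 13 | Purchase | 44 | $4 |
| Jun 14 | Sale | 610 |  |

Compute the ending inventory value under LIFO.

Ending inventory = $1,658

Jun 14, 610 sold [LIFO — newest first]: 44 @ $4 + 326 @ $3 + 240 @ $7 = $2,834
Ending inventory: 236 @ $4 + 102 @ $7 = $1,658
Check: goods available $4,492 = COGS $2,834 + ending $1,658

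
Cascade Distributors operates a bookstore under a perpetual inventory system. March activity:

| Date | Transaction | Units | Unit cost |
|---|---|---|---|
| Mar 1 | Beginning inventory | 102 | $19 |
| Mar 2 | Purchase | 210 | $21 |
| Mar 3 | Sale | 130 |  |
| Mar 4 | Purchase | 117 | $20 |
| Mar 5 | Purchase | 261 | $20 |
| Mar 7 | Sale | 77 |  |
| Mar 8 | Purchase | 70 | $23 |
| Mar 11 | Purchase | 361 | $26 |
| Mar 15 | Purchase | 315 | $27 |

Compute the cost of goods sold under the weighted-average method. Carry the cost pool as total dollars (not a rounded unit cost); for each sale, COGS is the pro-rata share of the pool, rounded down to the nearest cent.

COGS = $4,193.66

After Mar 1: 102 on hand, pool $1,938.00 (≈ $19.0000 each)
After Mar 2: 312 on hand, pool $6,348.00 (≈ $20.3462 each)
Mar 3, sell 130: 130/312 × $6,348.00 → $2,645.00
After Mar 4: 299 on hand, pool $6,043.00 (≈ $20.2107 each)
After Mar 5: 560 on hand, pool $11,263.00 (≈ $20.1125 each)
Mar 7, sell 77: 77/560 × $11,263.00 → $1,548.66
After Mar 8: 553 on hand, pool $11,324.34 (≈ $20.4780 each)
After Mar 11: 914 on hand, pool $20,710.34 (≈ $22.6590 each)
After Mar 15: 1229 on hand, pool $29,215.34 (≈ $23.7716 each)
Total COGS = $2,645.00 + $1,548.66 = $4,193.66
Ending inventory (cost pool remaining) = $29,215.34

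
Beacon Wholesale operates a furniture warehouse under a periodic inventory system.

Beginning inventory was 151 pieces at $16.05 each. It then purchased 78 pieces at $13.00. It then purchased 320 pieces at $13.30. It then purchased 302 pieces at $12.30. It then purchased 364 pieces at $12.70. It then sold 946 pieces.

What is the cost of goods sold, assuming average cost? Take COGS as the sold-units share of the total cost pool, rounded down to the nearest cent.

Sale 1, sell 946: 946/1215 × $16,030.95 → $12,481.71
Ending inventory (cost pool remaining) = $3,549.24
Check: goods available $16,030.95 = COGS $12,481.71 + ending $3,549.24

COGS = $12,481.71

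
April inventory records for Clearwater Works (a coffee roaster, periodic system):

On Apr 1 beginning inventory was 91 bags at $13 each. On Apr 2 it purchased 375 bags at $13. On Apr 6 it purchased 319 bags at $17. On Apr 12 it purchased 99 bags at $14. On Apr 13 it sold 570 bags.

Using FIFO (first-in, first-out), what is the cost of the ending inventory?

Apr 13, 570 sold [FIFO — oldest first]: 91 @ $13 + 375 @ $13 + 104 @ $17 = $7,826
Ending inventory: 215 @ $17 + 99 @ $14 = $5,041

Ending inventory = $5,041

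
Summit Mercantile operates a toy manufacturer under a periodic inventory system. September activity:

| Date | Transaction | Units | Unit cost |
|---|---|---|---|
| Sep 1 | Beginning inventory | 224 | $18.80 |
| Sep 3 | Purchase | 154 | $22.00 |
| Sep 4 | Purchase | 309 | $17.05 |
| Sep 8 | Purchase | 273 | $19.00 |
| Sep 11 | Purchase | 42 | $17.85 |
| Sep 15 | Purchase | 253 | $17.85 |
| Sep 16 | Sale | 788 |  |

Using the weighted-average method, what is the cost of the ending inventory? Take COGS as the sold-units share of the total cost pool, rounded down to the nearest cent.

Ending inventory = $8,677.80

Sep 16, sell 788: 788/1255 × $23,320.40 → $14,642.60
Ending inventory (cost pool remaining) = $8,677.80
Check: goods available $23,320.40 = COGS $14,642.60 + ending $8,677.80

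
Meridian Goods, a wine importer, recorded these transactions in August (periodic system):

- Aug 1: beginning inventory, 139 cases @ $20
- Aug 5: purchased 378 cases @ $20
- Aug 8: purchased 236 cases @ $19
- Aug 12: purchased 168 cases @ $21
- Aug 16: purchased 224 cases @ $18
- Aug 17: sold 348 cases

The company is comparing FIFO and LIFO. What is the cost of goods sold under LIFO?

FIFO COGS: 139 @ $20 + 209 @ $20 = $6,960
LIFO COGS: 224 @ $18 + 124 @ $21 = $6,636

COGS = $6,636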